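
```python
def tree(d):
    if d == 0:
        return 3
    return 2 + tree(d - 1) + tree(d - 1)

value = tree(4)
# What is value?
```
Call trace (a repeated sub-call is expanded the first time; later identical calls just restate its return value):
tree(d=4)
  tree(d=3)
    tree(d=2)
      tree(d=1)
        tree(d=0)
        -> return 3
        tree(d=0)
        -> return 3
      -> return 8
      tree(d=1) -> return 8  (same call as traced above)
    -> return 18
    tree(d=2) -> return 18  (same call as traced above)
  -> return 38
  tree(d=3) -> return 38  (same call as traced above)
-> return 78

Final answer: 78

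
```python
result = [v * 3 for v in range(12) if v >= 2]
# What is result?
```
Trace:
  v=0
  v=1
  v=2
  v=3
  v=4
  v=5
  v=6
  v=7
  v=8
  v=9
  v=10
  v=11
  result=[6, 9, 12, 15, 18, 21, 24, 27, 30, 33]

Final answer: [6, 9, 12, 15, 18, 21, 24, 27, 30, 33]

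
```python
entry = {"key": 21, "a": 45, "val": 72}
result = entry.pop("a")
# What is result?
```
Trace:
  entry={'key': 21, 'a': 45, 'val': 72}
  entry={'key': 21, 'val': 72}, result=45

Final answer: 45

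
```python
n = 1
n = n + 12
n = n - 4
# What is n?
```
Trace:
  n=1
  n=13
  n=9

Final answer: 9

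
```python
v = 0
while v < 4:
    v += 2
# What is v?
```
Trace:
  v=0
  v=2
  v=4

Final answer: 4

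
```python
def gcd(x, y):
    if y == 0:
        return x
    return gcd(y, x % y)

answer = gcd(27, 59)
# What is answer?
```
Call trace:
gcd(x=27, y=59)
  gcd(x=59, y=27)
    gcd(x=27, y=5)
      gcd(x=5, y=2)
        gcd(x=2, y=1)
          gcd(x=1, y=0)
          -> return 1
        -> return 1
      -> return 1
    -> return 1
  -> return 1
-> return 1

Final answer: 1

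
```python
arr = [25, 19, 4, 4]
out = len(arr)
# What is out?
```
Trace:
  arr=[25, 19, 4, 4]
  arr=[25, 19, 4, 4], out=4

Final answer: 4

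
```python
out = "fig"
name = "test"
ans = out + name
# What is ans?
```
Trace:
  out='fig'
  out='fig', name='test'
  out='fig', name='test', ans='figtest'

Final answer: 'figtest'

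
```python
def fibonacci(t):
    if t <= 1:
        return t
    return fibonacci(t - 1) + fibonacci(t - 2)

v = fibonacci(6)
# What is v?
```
Call trace (a repeated sub-call is expanded the first time; later identical calls just restate its return value):
fibonacci(t=6)
  fibonacci(t=5)
    fibonacci(t=4)
      fibonacci(t=3)
        fibonacci(t=2)
          fibonacci(t=1)
          -> return 1
          fibonacci(t=0)
          -> return 0
        -> return 1
        fibonacci(t=1)
        -> return 1
      -> return 2
      fibonacci(t=2) -> return 1  (same call as traced above)
    -> return 3
    fibonacci(t=3) -> return 2  (same call as traced above)
  -> return 5
  fibonacci(t=4) -> return 3  (same call as traced above)
-> return 8

Final answer: 8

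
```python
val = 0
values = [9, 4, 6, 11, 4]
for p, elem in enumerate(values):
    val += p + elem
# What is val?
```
Trace:
  val=0
  val=9, p=0, elem=9
  val=14, p=1, elem=4
  val=22, p=2, elem=6
  val=36, p=3, elem=11
  val=44, p=4, elem=4

Final answer: 44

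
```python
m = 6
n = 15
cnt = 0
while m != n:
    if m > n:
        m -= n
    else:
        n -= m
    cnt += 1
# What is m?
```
Trace:
  m=6
  m=6, n=15
  m=6, n=15, cnt=0
  m=6, n=9, cnt=1
  m=6, n=3, cnt=2
  m=3, n=3, cnt=3

Final answer: 3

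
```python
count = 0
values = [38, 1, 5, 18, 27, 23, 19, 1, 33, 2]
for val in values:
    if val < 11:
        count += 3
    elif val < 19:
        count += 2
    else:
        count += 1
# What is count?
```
Trace:
  count=0
  count=1, val=38
  count=4, val=1
  count=7, val=5
  count=9, val=18
  count=10, val=27
  count=11, val=23
  count=12, val=19
  count=15, val=1
  count=16, val=33
  count=19, val=2

Final answer: 19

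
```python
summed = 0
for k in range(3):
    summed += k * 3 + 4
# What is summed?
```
Trace:
  summed=0
  summed=4, k=0
  summed=11, k=1
  summed=21, k=2

Final answer: 21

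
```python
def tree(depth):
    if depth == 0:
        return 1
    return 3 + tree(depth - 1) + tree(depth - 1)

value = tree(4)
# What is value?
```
Call trace (a repeated sub-call is expanded the first time; later identical calls just restate its return value):
tree(depth=4)
  tree(depth=3)
    tree(depth=2)
      tree(depth=1)
        tree(depth=0)
        -> return 1
        tree(depth=0)
        -> return 1
      -> return 5
      tree(depth=1) -> return 5  (same call as traced above)
    -> return 13
    tree(depth=2) -> return 13  (same call as traced above)
  -> return 29
  tree(depth=3) -> return 29  (same call as traced above)
-> return 61

Final answer: 61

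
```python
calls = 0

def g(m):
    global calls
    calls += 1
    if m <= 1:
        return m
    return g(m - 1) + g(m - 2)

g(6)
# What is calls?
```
Call trace (a repeated sub-call is expanded the first time; later identical calls just restate its return value):
g(m=6)
  g(m=5)
    g(m=4)
      g(m=3)
        g(m=2)
          g(m=1)
          -> return 1
          g(m=0)
          -> return 0
        -> return 1
        g(m=1)
        -> return 1
      -> return 2
      g(m=2) -> return 1  (same call as traced above)
    -> return 3
    g(m=3) -> return 2  (same call as traced above)
  -> return 5
  g(m=4) -> return 3  (same call as traced above)
-> return 8

calls is incremented once per call, so count the calls in each subtree. Let C(m) = number of calls made by g(m).
C(0) = C(1) = 1 (base case, no recursion); C(m) = 1 + C(m - 1) + C(m - 2) otherwise.
C(2) = 1 + C(1) + C(0) = 1 + 1 + 1 = 3
C(3) = 1 + C(2) + C(1) = 1 + 3 + 1 = 5
C(4) = 1 + C(3) + C(2) = 1 + 5 + 3 = 9
C(5) = 1 + C(4) + C(3) = 1 + 9 + 5 = 15
C(6) = 1 + C(5) + C(4) = 1 + 15 + 9 = 25
calls = C(6) = 25

Final answer: 25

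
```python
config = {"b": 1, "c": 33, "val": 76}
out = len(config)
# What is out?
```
Trace:
  config={'b': 1, 'c': 33, 'val': 76}
  config={'b': 1, 'c': 33, 'val': 76}, out=3

Final answer: 3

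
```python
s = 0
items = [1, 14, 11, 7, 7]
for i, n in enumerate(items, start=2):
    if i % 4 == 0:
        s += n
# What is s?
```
Trace:
  s=0
  s=0, i=2, n=1
  s=0, i=3, n=14
  s=11, i=4, n=11
  s=11, i=5, n=7
  s=11, i=6, n=7

Final answer: 11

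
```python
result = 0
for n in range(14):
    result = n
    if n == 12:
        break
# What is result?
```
Trace:
  result=0
  result=0, n=0
  result=1, n=1
  result=2, n=2
  result=3, n=3
  result=4, n=4
  result=5, n=5
  result=6, n=6
  result=7, n=7
  result=8, n=8
  result=9, n=9
  result=10, n=10
  result=11, n=11
  result=12, n=12

Final answer: 12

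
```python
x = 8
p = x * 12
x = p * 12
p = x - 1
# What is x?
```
Trace:
  x=8
  x=8, p=96
  x=1152, p=96
  x=1152, p=1151

Final answer: 1152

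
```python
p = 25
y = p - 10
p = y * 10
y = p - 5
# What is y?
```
Trace:
  p=25
  p=25, y=15
  p=150, y=15
  p=150, y=145

Final answer: 145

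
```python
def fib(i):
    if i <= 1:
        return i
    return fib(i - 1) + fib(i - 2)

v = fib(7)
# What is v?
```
Call trace (a repeated sub-call is expanded the first time; later identical calls just restate its return value):
fib(i=7)
  fib(i=6)
    fib(i=5)
      fib(i=4)
        fib(i=3)
          fib(i=2)
            fib(i=1)
            -> return 1
            fib(i=0)
            -> return 0
          -> return 1
          fib(i=1)
          -> return 1
        -> return 2
        fib(i=2) -> return 1  (same call as traced above)
      -> return 3
      fib(i=3) -> return 2  (same call as traced above)
    -> return 5
    fib(i=4) -> return 3  (same call as traced above)
  -> return 8
  fib(i=5) -> return 5  (same call as traced above)
-> return 13

Final answer: 13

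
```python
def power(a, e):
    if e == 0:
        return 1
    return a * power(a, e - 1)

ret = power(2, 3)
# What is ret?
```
Call trace:
power(a=2, e=3)
  power(a=2, e=2)
    power(a=2, e=1)
      power(a=2, e=0)
      -> return 1
    -> return 2
  -> return 4
-> return 8

Final answer: 8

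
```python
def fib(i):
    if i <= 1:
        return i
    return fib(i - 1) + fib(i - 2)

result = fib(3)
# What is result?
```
Call trace:
fib(i=3)
  fib(i=2)
    fib(i=1)
    -> return 1
    fib(i=0)
    -> return 0
  -> return 1
  fib(i=1)
  -> return 1
-> return 2

Final answer: 2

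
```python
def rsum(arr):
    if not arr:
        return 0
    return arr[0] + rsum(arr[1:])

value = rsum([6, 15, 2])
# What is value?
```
Call trace:
rsum(arr=[6, 15, 2])
  rsum(arr=[15, 2])
    rsum(arr=[2])
      rsum(arr=[])
      -> return 0
    -> return 2
  -> return 17
-> return 23

Final answer: 23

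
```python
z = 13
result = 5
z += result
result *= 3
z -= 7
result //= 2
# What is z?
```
Trace:
  z=13
  z=13, result=5
  z=18, result=5
  z=18, result=15
  z=11, result=15
  z=11, result=7

Final answer: 11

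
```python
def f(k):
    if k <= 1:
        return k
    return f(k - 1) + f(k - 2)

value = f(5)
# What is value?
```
Call trace (a repeated sub-call is expanded the first time; later identical calls just restate its return value):
f(k=5)
  f(k=4)
    f(k=3)
      f(k=2)
        f(k=1)
        -> return 1
        f(k=0)
        -> return 0
      -> return 1
      f(k=1)
      -> return 1
    -> return 2
    f(k=2) -> return 1  (same call as traced above)
  -> return 3
  f(k=3) -> return 2  (same call as traced above)
-> return 5

Final answer: 5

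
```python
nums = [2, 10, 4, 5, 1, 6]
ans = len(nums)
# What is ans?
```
Trace:
  nums=[2, 10, 4, 5, 1, 6]
  nums=[2, 10, 4, 5, 1, 6], ans=6

Final answer: 6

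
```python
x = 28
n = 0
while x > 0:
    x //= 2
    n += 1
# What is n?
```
Trace:
  x=28
  x=28, n=0
  x=14, n=1
  x=7, n=2
  x=3, n=3
  x=1, n=4
  x=0, n=5

Final answer: 5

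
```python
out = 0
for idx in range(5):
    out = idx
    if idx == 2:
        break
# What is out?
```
Trace:
  out=0
  out=0, idx=0
  out=1, idx=1
  out=2, idx=2

Final answer: 2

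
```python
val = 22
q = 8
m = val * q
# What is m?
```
Trace:
  val=22
  val=22, q=8
  val=22, q=8, m=176

Final answer: 176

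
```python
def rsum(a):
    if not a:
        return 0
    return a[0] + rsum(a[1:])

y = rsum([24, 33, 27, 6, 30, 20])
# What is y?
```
Call trace:
rsum(a=[24, 33, 27, 6, 30, 20])
  rsum(a=[33, 27, 6, 30, 20])
    rsum(a=[27, 6, 30, 20])
      rsum(a=[6, 30, 20])
        rsum(a=[30, 20])
          rsum(a=[20])
            rsum(a=[])
            -> return 0
          -> return 20
        -> return 50
      -> return 56
    -> return 83
  -> return 116
-> return 140

Final answer: 140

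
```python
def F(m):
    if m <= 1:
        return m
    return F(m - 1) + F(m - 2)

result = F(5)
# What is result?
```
Call trace (a repeated sub-call is expanded the first time; later identical calls just restate its return value):
F(m=5)
  F(m=4)
    F(m=3)
      F(m=2)
        F(m=1)
        -> return 1
        F(m=0)
        -> return 0
      -> return 1
      F(m=1)
      -> return 1
    -> return 2
    F(m=2) -> return 1  (same call as traced above)
  -> return 3
  F(m=3) -> return 2  (same call as traced above)
-> return 5

Final answer: 5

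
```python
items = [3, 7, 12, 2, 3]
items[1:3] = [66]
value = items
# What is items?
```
Trace:
  items=[3, 7, 12, 2, 3]
  items=[3, 66, 2, 3]
  items=[3, 66, 2, 3], value=[3, 66, 2, 3]

Final answer: [3, 66, 2, 3]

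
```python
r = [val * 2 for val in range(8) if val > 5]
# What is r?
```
Trace:
  val=0
  val=1
  val=2
  val=3
  val=4
  val=5
  val=6
  val=7
  r=[12, 14]

Final answer: [12, 14]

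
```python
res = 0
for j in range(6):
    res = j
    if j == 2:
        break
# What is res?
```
Trace:
  res=0
  res=0, j=0
  res=1, j=1
  res=2, j=2

Final answer: 2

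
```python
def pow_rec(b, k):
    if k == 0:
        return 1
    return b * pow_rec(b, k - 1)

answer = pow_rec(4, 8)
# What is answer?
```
Call trace:
pow_rec(b=4, k=8)
  pow_rec(b=4, k=7)
    pow_rec(b=4, k=6)
      pow_rec(b=4, k=5)
        pow_rec(b=4, k=4)
          pow_rec(b=4, k=3)
            pow_rec(b=4, k=2)
              pow_rec(b=4, k=1)
                pow_rec(b=4, k=0)
                -> return 1
              -> return 4
            -> return 16
          -> return 64
        -> return 256
      -> return 1024
    -> return 4096
  -> return 16384
-> return 65536

Final answer: 65536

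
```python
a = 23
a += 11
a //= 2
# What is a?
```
Trace:
  a=23
  a=34
  a=17

Final answer: 17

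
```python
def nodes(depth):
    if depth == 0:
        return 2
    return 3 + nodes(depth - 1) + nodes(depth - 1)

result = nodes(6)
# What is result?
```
Call trace (a repeated sub-call is expanded the first time; later identical calls just restate its return value):
nodes(depth=6)
  nodes(depth=5)
    nodes(depth=4)
      nodes(depth=3)
        nodes(depth=2)
          nodes(depth=1)
            nodes(depth=0)
            -> return 2
            nodes(depth=0)
            -> return 2
          -> return 7
          nodes(depth=1) -> return 7  (same call as traced above)
        -> return 17
        nodes(depth=2) -> return 17  (same call as traced above)
      -> return 37
      nodes(depth=3) -> return 37  (same call as traced above)
    -> return 77
    nodes(depth=4) -> return 77  (same call as traced above)
  -> return 157
  nodes(depth=5) -> return 157  (same call as traced above)
-> return 317

Final answer: 317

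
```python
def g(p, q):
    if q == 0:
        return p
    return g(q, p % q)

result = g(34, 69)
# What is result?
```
Call trace:
g(p=34, q=69)
  g(p=69, q=34)
    g(p=34, q=1)
      g(p=1, q=0)
      -> return 1
    -> return 1
  -> return 1
-> return 1

Final answer: 1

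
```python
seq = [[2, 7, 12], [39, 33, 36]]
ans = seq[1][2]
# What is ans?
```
Trace:
  seq=[[2, 7, 12], [39, 33, 36]]
  seq=[[2, 7, 12], [39, 33, 36]], ans=36

Final answer: 36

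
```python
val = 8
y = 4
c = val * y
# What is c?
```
Trace:
  val=8
  val=8, y=4
  val=8, y=4, c=32

Final answer: 32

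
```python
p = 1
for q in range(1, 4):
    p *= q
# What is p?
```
Trace:
  p=1
  p=1, q=1
  p=2, q=2
  p=6, q=3

Final answer: 6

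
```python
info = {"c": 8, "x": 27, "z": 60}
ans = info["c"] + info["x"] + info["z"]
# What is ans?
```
Trace:
  info={'c': 8, 'x': 27, 'z': 60}
  info={'c': 8, 'x': 27, 'z': 60}, ans=95

Final answer: 95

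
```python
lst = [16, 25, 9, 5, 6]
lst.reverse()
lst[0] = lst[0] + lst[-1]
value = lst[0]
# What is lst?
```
Trace:
  lst=[16, 25, 9, 5, 6]
  lst=[6, 5, 9, 25, 16]
  lst=[22, 5, 9, 25, 16]
  lst=[22, 5, 9, 25, 16], value=22

Final answer: [22, 5, 9, 25, 16]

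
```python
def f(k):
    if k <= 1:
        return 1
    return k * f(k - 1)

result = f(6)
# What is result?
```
Call trace:
f(k=6)
  f(k=5)
    f(k=4)
      f(k=3)
        f(k=2)
          f(k=1)
          -> return 1
        -> return 2
      -> return 6
    -> return 24
  -> return 120
-> return 720

Final answer: 720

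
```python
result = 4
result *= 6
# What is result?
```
Trace:
  result=4
  result=24

Final answer: 24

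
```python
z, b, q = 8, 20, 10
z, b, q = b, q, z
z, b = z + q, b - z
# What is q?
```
Trace:
  z=8, b=20, q=10
  z=20, b=10, q=8
  z=28, b=-10, q=8

Final answer: 8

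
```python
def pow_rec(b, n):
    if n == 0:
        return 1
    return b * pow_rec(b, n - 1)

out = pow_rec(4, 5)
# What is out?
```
Call trace:
pow_rec(b=4, n=5)
  pow_rec(b=4, n=4)
    pow_rec(b=4, n=3)
      pow_rec(b=4, n=2)
        pow_rec(b=4, n=1)
          pow_rec(b=4, n=0)
          -> return 1
        -> return 4
      -> return 16
    -> return 64
  -> return 256
-> return 1024

Final answer: 1024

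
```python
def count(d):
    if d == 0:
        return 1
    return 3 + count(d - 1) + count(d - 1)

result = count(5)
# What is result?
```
Call trace (a repeated sub-call is expanded the first time; later identical calls just restate its return value):
count(d=5)
  count(d=4)
    count(d=3)
      count(d=2)
        count(d=1)
          count(d=0)
          -> return 1
          count(d=0)
          -> return 1
        -> return 5
        count(d=1) -> return 5  (same call as traced above)
      -> return 13
      count(d=2) -> return 13  (same call as traced above)
    -> return 29
    count(d=3) -> return 29  (same call as traced above)
  -> return 61
  count(d=4) -> return 61  (same call as traced above)
-> return 125

Final answer: 125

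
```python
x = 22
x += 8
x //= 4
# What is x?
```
Trace:
  x=22
  x=30
  x=7

Final answer: 7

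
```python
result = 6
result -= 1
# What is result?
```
Trace:
  result=6
  result=5

Final answer: 5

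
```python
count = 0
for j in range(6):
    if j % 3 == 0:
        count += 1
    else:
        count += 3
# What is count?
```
Trace:
  count=0
  count=1, j=0
  count=4, j=1
  count=7, j=2
  count=8, j=3
  count=11, j=4
  count=14, j=5

Final answer: 14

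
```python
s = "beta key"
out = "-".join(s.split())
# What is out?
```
Trace:
  s='beta key'
  s='beta key', out='beta-key'

Final answer: 'beta-key'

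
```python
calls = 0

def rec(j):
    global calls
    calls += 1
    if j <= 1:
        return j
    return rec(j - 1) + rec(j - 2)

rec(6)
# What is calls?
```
Call trace (a repeated sub-call is expanded the first time; later identical calls just restate its return value):
rec(j=6)
  rec(j=5)
    rec(j=4)
      rec(j=3)
        rec(j=2)
          rec(j=1)
          -> return 1
          rec(j=0)
          -> return 0
        -> return 1
        rec(j=1)
        -> return 1
      -> return 2
      rec(j=2) -> return 1  (same call as traced above)
    -> return 3
    rec(j=3) -> return 2  (same call as traced above)
  -> return 5
  rec(j=4) -> return 3  (same call as traced above)
-> return 8

calls is incremented once per call, so count the calls in each subtree. Let C(j) = number of calls made by rec(j).
C(0) = C(1) = 1 (base case, no recursion); C(j) = 1 + C(j - 1) + C(j - 2) otherwise.
C(2) = 1 + C(1) + C(0) = 1 + 1 + 1 = 3
C(3) = 1 + C(2) + C(1) = 1 + 3 + 1 = 5
C(4) = 1 + C(3) + C(2) = 1 + 5 + 3 = 9
C(5) = 1 + C(4) + C(3) = 1 + 9 + 5 = 15
C(6) = 1 + C(5) + C(4) = 1 + 15 + 9 = 25
calls = C(6) = 25

Final answer: 25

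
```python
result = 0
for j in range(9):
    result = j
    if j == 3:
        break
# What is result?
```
Trace:
  result=0
  result=0, j=0
  result=1, j=1
  result=2, j=2
  result=3, j=3

Final answer: 3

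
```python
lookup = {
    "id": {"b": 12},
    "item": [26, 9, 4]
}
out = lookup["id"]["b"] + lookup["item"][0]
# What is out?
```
Trace:
  lookup={'id': {'b': 12}, 'item': [26, 9, 4]}
  lookup={'id': {'b': 12}, 'item': [26, 9, 4]}, out=38

Final answer: 38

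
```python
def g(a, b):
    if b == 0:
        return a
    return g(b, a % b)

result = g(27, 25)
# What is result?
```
Call trace:
g(a=27, b=25)
  g(a=25, b=2)
    g(a=2, b=1)
      g(a=1, b=0)
      -> return 1
    -> return 1
  -> return 1
-> return 1

Final answer: 1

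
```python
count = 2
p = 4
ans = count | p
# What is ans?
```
Trace:
  count=2
  count=2, p=4
  count=2, p=4, ans=6

Final answer: 6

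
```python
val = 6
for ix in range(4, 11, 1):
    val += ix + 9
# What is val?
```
Trace:
  val=6
  val=19, ix=4
  val=33, ix=5
  val=48, ix=6
  val=64, ix=7
  val=81, ix=8
  val=99, ix=9
  val=118, ix=10

Final answer: 118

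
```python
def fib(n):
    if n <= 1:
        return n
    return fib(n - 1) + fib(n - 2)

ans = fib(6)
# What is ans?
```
Call trace (a repeated sub-call is expanded the first time; later identical calls just restate its return value):
fib(n=6)
  fib(n=5)
    fib(n=4)
      fib(n=3)
        fib(n=2)
          fib(n=1)
          -> return 1
          fib(n=0)
          -> return 0
        -> return 1
        fib(n=1)
        -> return 1
      -> return 2
      fib(n=2) -> return 1  (same call as traced above)
    -> return 3
    fib(n=3) -> return 2  (same call as traced above)
  -> return 5
  fib(n=4) -> return 3  (same call as traced above)
-> return 8

Final answer: 8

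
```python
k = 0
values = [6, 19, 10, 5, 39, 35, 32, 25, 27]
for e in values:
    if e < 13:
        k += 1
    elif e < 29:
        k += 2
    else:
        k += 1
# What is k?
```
Trace:
  k=0
  k=1, e=6
  k=3, e=19
  k=4, e=10
  k=5, e=5
  k=6, e=39
  k=7, e=35
  k=8, e=32
  k=10, e=25
  k=12, e=27

Final answer: 12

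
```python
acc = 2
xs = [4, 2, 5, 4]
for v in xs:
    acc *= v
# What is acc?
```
Trace:
  acc=2
  acc=8, v=4
  acc=16, v=2
  acc=80, v=5
  acc=320, v=4

Final answer: 320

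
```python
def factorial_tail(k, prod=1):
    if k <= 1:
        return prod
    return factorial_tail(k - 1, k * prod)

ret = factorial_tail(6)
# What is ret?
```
Call trace:
factorial_tail(k=6, prod=1)
  factorial_tail(k=5, prod=6)
    factorial_tail(k=4, prod=30)
      factorial_tail(k=3, prod=120)
        factorial_tail(k=2, prod=360)
          factorial_tail(k=1, prod=720)
          -> return 720
        -> return 720
      -> return 720
    -> return 720
  -> return 720
-> return 720

Final answer: 720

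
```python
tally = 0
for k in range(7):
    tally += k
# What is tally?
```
Trace:
  tally=0
  tally=0, k=0
  tally=1, k=1
  tally=3, k=2
  tally=6, k=3
  tally=10, k=4
  tally=15, k=5
  tally=21, k=6

Final answer: 21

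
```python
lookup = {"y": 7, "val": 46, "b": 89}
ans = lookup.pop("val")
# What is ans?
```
Trace:
  lookup={'y': 7, 'val': 46, 'b': 89}
  lookup={'y': 7, 'b': 89}, ans=46

Final answer: 46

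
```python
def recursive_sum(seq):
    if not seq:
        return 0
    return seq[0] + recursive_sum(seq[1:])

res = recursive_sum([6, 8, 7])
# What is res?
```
Call trace:
recursive_sum(seq=[6, 8, 7])
  recursive_sum(seq=[8, 7])
    recursive_sum(seq=[7])
      recursive_sum(seq=[])
      -> return 0
    -> return 7
  -> return 15
-> return 21

Final answer: 21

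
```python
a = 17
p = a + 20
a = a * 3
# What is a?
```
Trace:
  a=17
  a=17, p=37
  a=51, p=37

Final answer: 51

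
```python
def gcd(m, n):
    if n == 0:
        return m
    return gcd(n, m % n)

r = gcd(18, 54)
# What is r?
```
Call trace:
gcd(m=18, n=54)
  gcd(m=54, n=18)
    gcd(m=18, n=0)
    -> return 18
  -> return 18
-> return 18

Final answer: 18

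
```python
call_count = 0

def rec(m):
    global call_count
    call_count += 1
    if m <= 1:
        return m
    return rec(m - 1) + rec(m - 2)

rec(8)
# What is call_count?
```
Call trace (a repeated sub-call is expanded the first time; later identical calls just restate its return value):
rec(m=8)
  rec(m=7)
    rec(m=6)
      rec(m=5)
        rec(m=4)
          rec(m=3)
            rec(m=2)
              rec(m=1)
              -> return 1
              rec(m=0)
              -> return 0
            -> return 1
            rec(m=1)
            -> return 1
          -> return 2
          rec(m=2) -> return 1  (same call as traced above)
        -> return 3
        rec(m=3) -> return 2  (same call as traced above)
      -> return 5
      rec(m=4) -> return 3  (same call as traced above)
    -> return 8
    rec(m=5) -> return 5  (same call as traced above)
  -> return 13
  rec(m=6) -> return 8  (same call as traced above)
-> return 21

call_count is incremented once per call, so count the calls in each subtree. Let C(m) = number of calls made by rec(m).
C(0) = C(1) = 1 (base case, no recursion); C(m) = 1 + C(m - 1) + C(m - 2) otherwise.
C(2) = 1 + C(1) + C(0) = 1 + 1 + 1 = 3
C(3) = 1 + C(2) + C(1) = 1 + 3 + 1 = 5
C(4) = 1 + C(3) + C(2) = 1 + 5 + 3 = 9
C(5) = 1 + C(4) + C(3) = 1 + 9 + 5 = 15
C(6) = 1 + C(5) + C(4) = 1 + 15 + 9 = 25
C(7) = 1 + C(6) + C(5) = 1 + 25 + 15 = 41
C(8) = 1 + C(7) + C(6) = 1 + 41 + 25 = 67
call_count = C(8) = 67

Final answer: 67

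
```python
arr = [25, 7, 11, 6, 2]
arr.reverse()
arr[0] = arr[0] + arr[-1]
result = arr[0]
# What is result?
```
Trace:
  arr=[25, 7, 11, 6, 2]
  arr=[2, 6, 11, 7, 25]
  arr=[27, 6, 11, 7, 25]
  arr=[27, 6, 11, 7, 25], result=27

Final answer: 27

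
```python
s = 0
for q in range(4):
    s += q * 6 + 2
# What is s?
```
Trace:
  s=0
  s=2, q=0
  s=10, q=1
  s=24, q=2
  s=44, q=3

Final answer: 44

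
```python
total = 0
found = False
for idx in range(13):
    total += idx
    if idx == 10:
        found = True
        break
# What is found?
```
Trace:
  total=0
  total=0, found=False
  total=0, found=False, idx=0
  total=1, found=False, idx=1
  total=3, found=False, idx=2
  total=6, found=False, idx=3
  total=10, found=False, idx=4
  total=15, found=False, idx=5
  total=21, found=False, idx=6
  total=28, found=False, idx=7
  total=36, found=False, idx=8
  total=45, found=False, idx=9
  total=55, found=True, idx=10

Final answer: True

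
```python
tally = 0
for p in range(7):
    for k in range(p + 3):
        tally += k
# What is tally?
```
Trace:
  tally=0
  tally=0, p=0, k=0
  tally=1, p=0, k=1
  tally=3, p=0, k=2
  tally=3, p=1, k=0
  tally=4, p=1, k=1
  tally=6, p=1, k=2
  tally=9, p=1, k=3
  tally=9, p=2, k=0
  tally=10, p=2, k=1
  tally=12, p=2, k=2
  tally=15, p=2, k=3
  tally=19, p=2, k=4
  tally=19, p=3, k=0
  tally=20, p=3, k=1
  tally=22, p=3, k=2
  tally=25, p=3, k=3
  tally=29, p=3, k=4
  tally=34, p=3, k=5
  tally=34, p=4, k=0
  tally=35, p=4, k=1
  tally=37, p=4, k=2
  tally=40, p=4, k=3
  tally=44, p=4, k=4
  tally=49, p=4, k=5
  tally=55, p=4, k=6
  tally=55, p=5, k=0
  tally=56, p=5, k=1
  tally=58, p=5, k=2
  tally=61, p=5, k=3
  tally=65, p=5, k=4
  tally=70, p=5, k=5
  tally=76, p=5, k=6
  tally=83, p=5, k=7
  tally=83, p=6, k=0
  tally=84, p=6, k=1
  tally=86, p=6, k=2
  tally=89, p=6, k=3
  tally=93, p=6, k=4
  tally=98, p=6, k=5
  tally=104, p=6, k=6
  tally=111, p=6, k=7
  tally=119, p=6, k=8

Final answer: 119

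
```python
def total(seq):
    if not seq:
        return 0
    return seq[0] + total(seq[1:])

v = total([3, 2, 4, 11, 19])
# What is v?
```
Call trace:
total(seq=[3, 2, 4, 11, 19])
  total(seq=[2, 4, 11, 19])
    total(seq=[4, 11, 19])
      total(seq=[11, 19])
        total(seq=[19])
          total(seq=[])
          -> return 0
        -> return 19
      -> return 30
    -> return 34
  -> return 36
-> return 39

Final answer: 39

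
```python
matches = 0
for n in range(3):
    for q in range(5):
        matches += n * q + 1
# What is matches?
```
Trace:
  matches=0
  matches=1, n=0, q=0
  matches=2, n=0, q=1
  matches=3, n=0, q=2
  matches=4, n=0, q=3
  matches=5, n=0, q=4
  matches=6, n=1, q=0
  matches=8, n=1, q=1
  matches=11, n=1, q=2
  matches=15, n=1, q=3
  matches=20, n=1, q=4
  matches=21, n=2, q=0
  matches=24, n=2, q=1
  matches=29, n=2, q=2
  matches=36, n=2, q=3
  matches=45, n=2, q=4

Final answer: 45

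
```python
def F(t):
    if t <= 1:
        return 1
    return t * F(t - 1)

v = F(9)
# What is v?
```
Call trace:
F(t=9)
  F(t=8)
    F(t=7)
      F(t=6)
        F(t=5)
          F(t=4)
            F(t=3)
              F(t=2)
                F(t=1)
                -> return 1
              -> return 2
            -> return 6
          -> return 24
        -> return 120
      -> return 720
    -> return 5040
  -> return 40320
-> return 362880

Final answer: 362880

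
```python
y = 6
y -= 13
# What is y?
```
Trace:
  y=6
  y=-7

Final answer: -7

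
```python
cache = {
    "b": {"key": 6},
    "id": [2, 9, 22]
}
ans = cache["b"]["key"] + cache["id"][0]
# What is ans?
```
Trace:
  cache={'b': {'key': 6}, 'id': [2, 9, 22]}
  cache={'b': {'key': 6}, 'id': [2, 9, 22]}, ans=8

Final answer: 8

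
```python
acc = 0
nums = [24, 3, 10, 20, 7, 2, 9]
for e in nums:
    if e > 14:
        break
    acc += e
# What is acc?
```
Trace:
  acc=0
  acc=0, e=24

Final answer: 0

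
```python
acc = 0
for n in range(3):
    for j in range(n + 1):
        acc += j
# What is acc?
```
Trace:
  acc=0
  acc=0, n=0, j=0
  acc=0, n=1, j=0
  acc=1, n=1, j=1
  acc=1, n=2, j=0
  acc=2, n=2, j=1
  acc=4, n=2, j=2

Final answer: 4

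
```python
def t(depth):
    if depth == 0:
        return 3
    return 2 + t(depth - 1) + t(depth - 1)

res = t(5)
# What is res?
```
Call trace (a repeated sub-call is expanded the first time; later identical calls just restate its return value):
t(depth=5)
  t(depth=4)
    t(depth=3)
      t(depth=2)
        t(depth=1)
          t(depth=0)
          -> return 3
          t(depth=0)
          -> return 3
        -> return 8
        t(depth=1) -> return 8  (same call as traced above)
      -> return 18
      t(depth=2) -> return 18  (same call as traced above)
    -> return 38
    t(depth=3) -> return 38  (same call as traced above)
  -> return 78
  t(depth=4) -> return 78  (same call as traced above)
-> return 158

Final answer: 158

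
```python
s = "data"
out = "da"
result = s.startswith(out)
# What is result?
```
Trace:
  s='data'
  s='data', out='da'
  s='data', out='da', result=True

Final answer: True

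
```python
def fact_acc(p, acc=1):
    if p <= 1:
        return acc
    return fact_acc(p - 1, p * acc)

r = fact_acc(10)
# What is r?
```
Call trace:
fact_acc(p=10, acc=1)
  fact_acc(p=9, acc=10)
    fact_acc(p=8, acc=90)
      fact_acc(p=7, acc=720)
        fact_acc(p=6, acc=5040)
          fact_acc(p=5, acc=30240)
            fact_acc(p=4, acc=151200)
              fact_acc(p=3, acc=604800)
                fact_acc(p=2, acc=1814400)
                  fact_acc(p=1, acc=3628800)
                  -> return 3628800
                -> return 3628800
              -> return 3628800
            -> return 3628800
          -> return 3628800
        -> return 3628800
      -> return 3628800
    -> return 3628800
  -> return 3628800
-> return 3628800

Final answer: 3628800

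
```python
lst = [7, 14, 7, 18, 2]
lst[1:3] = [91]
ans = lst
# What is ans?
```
Trace:
  lst=[7, 14, 7, 18, 2]
  lst=[7, 91, 18, 2]
  lst=[7, 91, 18, 2], ans=[7, 91, 18, 2]

Final answer: [7, 91, 18, 2]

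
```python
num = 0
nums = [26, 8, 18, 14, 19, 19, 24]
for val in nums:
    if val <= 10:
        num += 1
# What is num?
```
Trace:
  num=0
  num=0, val=26
  num=1, val=8
  num=1, val=18
  num=1, val=14
  num=1, val=19
  num=1, val=19
  num=1, val=24

Final answer: 1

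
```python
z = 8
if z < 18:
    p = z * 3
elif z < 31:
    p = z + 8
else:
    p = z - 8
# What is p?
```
Trace:
  z=8
  z=8, p=24

Final answer: 24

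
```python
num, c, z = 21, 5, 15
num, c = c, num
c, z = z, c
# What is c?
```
Trace:
  num=21, c=5, z=15
  num=5, c=21, z=15
  num=5, c=15, z=21

Final answer: 15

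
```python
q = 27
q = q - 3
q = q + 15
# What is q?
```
Trace:
  q=27
  q=24
  q=39

Final answer: 39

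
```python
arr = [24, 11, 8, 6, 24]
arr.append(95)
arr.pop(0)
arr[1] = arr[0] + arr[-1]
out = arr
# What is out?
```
Trace:
  arr=[24, 11, 8, 6, 24]
  arr=[24, 11, 8, 6, 24, 95]
  arr=[11, 8, 6, 24, 95]
  arr=[11, 106, 6, 24, 95]
  arr=[11, 106, 6, 24, 95], out=[11, 106, 6, 24, 95]

Final answer: [11, 106, 6, 24, 95]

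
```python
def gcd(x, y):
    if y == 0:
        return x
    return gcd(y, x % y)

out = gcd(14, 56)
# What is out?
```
Call trace:
gcd(x=14, y=56)
  gcd(x=56, y=14)
    gcd(x=14, y=0)
    -> return 14
  -> return 14
-> return 14

Final answer: 14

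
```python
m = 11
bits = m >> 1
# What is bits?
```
Trace:
  m=11
  m=11, bits=5

Final answer: 5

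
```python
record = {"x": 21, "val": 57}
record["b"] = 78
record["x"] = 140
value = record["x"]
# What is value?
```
Trace:
  record={'x': 21, 'val': 57}
  record={'x': 21, 'val': 57, 'b': 78}
  record={'x': 140, 'val': 57, 'b': 78}
  record={'x': 140, 'val': 57, 'b': 78}, value=140

Final answer: 140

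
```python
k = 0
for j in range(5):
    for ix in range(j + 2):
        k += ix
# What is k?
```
Trace:
  k=0
  k=0, j=0, ix=0
  k=1, j=0, ix=1
  k=1, j=1, ix=0
  k=2, j=1, ix=1
  k=4, j=1, ix=2
  k=4, j=2, ix=0
  k=5, j=2, ix=1
  k=7, j=2, ix=2
  k=10, j=2, ix=3
  k=10, j=3, ix=0
  k=11, j=3, ix=1
  k=13, j=3, ix=2
  k=16, j=3, ix=3
  k=20, j=3, ix=4
  k=20, j=4, ix=0
  k=21, j=4, ix=1
  k=23, j=4, ix=2
  k=26, j=4, ix=3
  k=30, j=4, ix=4
  k=35, j=4, ix=5

Final answer: 35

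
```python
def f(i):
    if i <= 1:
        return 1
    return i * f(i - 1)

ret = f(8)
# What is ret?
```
Call trace:
f(i=8)
  f(i=7)
    f(i=6)
      f(i=5)
        f(i=4)
          f(i=3)
            f(i=2)
              f(i=1)
              -> return 1
            -> return 2
          -> return 6
        -> return 24
      -> return 120
    -> return 720
  -> return 5040
-> return 40320

Final answer: 40320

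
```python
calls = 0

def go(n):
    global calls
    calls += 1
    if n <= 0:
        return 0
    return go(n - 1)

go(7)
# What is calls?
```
Call trace:
go(n=7)
  go(n=6)
    go(n=5)
      go(n=4)
        go(n=3)
          go(n=2)
            go(n=1)
              go(n=0)
              -> return 0
            -> return 0
          -> return 0
        -> return 0
      -> return 0
    -> return 0
  -> return 0
-> return 0

calls is incremented once per call. go is entered once for each n = 7, 6, 5, 4, 3, 2, 1, 0 (the n <= 0 call returns without recursing), i.e. 7 + 1 calls.
calls = 8

Final answer: 8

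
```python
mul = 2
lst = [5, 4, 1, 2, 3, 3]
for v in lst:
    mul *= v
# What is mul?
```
Trace:
  mul=2
  mul=10, v=5
  mul=40, v=4
  mul=40, v=1
  mul=80, v=2
  mul=240, v=3
  mul=720, v=3

Final answer: 720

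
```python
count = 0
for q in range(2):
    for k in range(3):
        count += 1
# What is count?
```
Trace:
  count=0
  count=1, q=0, k=0
  count=2, q=0, k=1
  count=3, q=0, k=2
  count=4, q=1, k=0
  count=5, q=1, k=1
  count=6, q=1, k=2

Final answer: 6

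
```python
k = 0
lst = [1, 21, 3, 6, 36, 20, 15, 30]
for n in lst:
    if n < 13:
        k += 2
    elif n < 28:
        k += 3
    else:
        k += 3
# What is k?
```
Trace:
  k=0
  k=2, n=1
  k=5, n=21
  k=7, n=3
  k=9, n=6
  k=12, n=36
  k=15, n=20
  k=18, n=15
  k=21, n=30

Final answer: 21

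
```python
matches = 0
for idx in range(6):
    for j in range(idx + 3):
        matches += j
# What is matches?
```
Trace:
  matches=0
  matches=0, idx=0, j=0
  matches=1, idx=0, j=1
  matches=3, idx=0, j=2
  matches=3, idx=1, j=0
  matches=4, idx=1, j=1
  matches=6, idx=1, j=2
  matches=9, idx=1, j=3
  matches=9, idx=2, j=0
  matches=10, idx=2, j=1
  matches=12, idx=2, j=2
  matches=15, idx=2, j=3
  matches=19, idx=2, j=4
  matches=19, idx=3, j=0
  matches=20, idx=3, j=1
  matches=22, idx=3, j=2
  matches=25, idx=3, j=3
  matches=29, idx=3, j=4
  matches=34, idx=3, j=5
  matches=34, idx=4, j=0
  matches=35, idx=4, j=1
  matches=37, idx=4, j=2
  matches=40, idx=4, j=3
  matches=44, idx=4, j=4
  matches=49, idx=4, j=5
  matches=55, idx=4, j=6
  matches=55, idx=5, j=0
  matches=56, idx=5, j=1
  matches=58, idx=5, j=2
  matches=61, idx=5, j=3
  matches=65, idx=5, j=4
  matches=70, idx=5, j=5
  matches=76, idx=5, j=6
  matches=83, idx=5, j=7

Final answer: 83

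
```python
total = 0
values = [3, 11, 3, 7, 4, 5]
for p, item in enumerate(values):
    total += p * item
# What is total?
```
Trace:
  total=0
  total=0, p=0, item=3
  total=11, p=1, item=11
  total=17, p=2, item=3
  total=38, p=3, item=7
  total=54, p=4, item=4
  total=79, p=5, item=5

Final answer: 79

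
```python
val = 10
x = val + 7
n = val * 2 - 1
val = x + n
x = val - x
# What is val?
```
Trace:
  val=10
  val=10, x=17
  val=10, x=17, n=19
  val=36, x=17, n=19
  val=36, x=19, n=19

Final answer: 36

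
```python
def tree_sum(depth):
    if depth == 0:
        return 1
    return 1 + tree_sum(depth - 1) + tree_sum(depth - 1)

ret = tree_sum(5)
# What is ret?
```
Call trace (a repeated sub-call is expanded the first time; later identical calls just restate its return value):
tree_sum(depth=5)
  tree_sum(depth=4)
    tree_sum(depth=3)
      tree_sum(depth=2)
        tree_sum(depth=1)
          tree_sum(depth=0)
          -> return 1
          tree_sum(depth=0)
          -> return 1
        -> return 3
        tree_sum(depth=1) -> return 3  (same call as traced above)
      -> return 7
      tree_sum(depth=2) -> return 7  (same call as traced above)
    -> return 15
    tree_sum(depth=3) -> return 15  (same call as traced above)
  -> return 31
  tree_sum(depth=4) -> return 31  (same call as traced above)
-> return 63

Final answer: 63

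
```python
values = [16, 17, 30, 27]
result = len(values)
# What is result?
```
Trace:
  values=[16, 17, 30, 27]
  values=[16, 17, 30, 27], result=4

Final answer: 4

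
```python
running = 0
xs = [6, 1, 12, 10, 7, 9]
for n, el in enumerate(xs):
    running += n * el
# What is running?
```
Trace:
  running=0
  running=0, n=0, el=6
  running=1, n=1, el=1
  running=25, n=2, el=12
  running=55, n=3, el=10
  running=83, n=4, el=7
  running=128, n=5, el=9

Final answer: 128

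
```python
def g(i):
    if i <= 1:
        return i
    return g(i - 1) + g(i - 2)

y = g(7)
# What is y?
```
Call trace (a repeated sub-call is expanded the first time; later identical calls just restate its return value):
g(i=7)
  g(i=6)
    g(i=5)
      g(i=4)
        g(i=3)
          g(i=2)
            g(i=1)
            -> return 1
            g(i=0)
            -> return 0
          -> return 1
          g(i=1)
          -> return 1
        -> return 2
        g(i=2) -> return 1  (same call as traced above)
      -> return 3
      g(i=3) -> return 2  (same call as traced above)
    -> return 5
    g(i=4) -> return 3  (same call as traced above)
  -> return 8
  g(i=5) -> return 5  (same call as traced above)
-> return 13

Final answer: 13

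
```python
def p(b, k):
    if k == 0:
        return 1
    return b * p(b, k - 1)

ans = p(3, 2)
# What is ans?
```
Call trace:
p(b=3, k=2)
  p(b=3, k=1)
    p(b=3, k=0)
    -> return 1
  -> return 3
-> return 9

Final answer: 9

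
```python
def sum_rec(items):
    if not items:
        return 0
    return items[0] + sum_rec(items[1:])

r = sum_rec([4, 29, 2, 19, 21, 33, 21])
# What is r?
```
Call trace:
sum_rec(items=[4, 29, 2, 19, 21, 33, 21])
  sum_rec(items=[29, 2, 19, 21, 33, 21])
    sum_rec(items=[2, 19, 21, 33, 21])
      sum_rec(items=[19, 21, 33, 21])
        sum_rec(items=[21, 33, 21])
          sum_rec(items=[33, 21])
            sum_rec(items=[21])
              sum_rec(items=[])
              -> return 0
            -> return 21
          -> return 54
        -> return 75
      -> return 94
    -> return 96
  -> return 125
-> return 129

Final answer: 129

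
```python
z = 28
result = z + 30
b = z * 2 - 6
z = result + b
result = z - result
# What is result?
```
Trace:
  z=28
  z=28, result=58
  z=28, result=58, b=50
  z=108, result=58, b=50
  z=108, result=50, b=50

Final answer: 50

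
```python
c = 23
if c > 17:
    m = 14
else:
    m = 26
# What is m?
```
Trace:
  c=23
  c=23, m=14

Final answer: 14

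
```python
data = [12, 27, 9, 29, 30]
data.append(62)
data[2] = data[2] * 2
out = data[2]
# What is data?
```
Trace:
  data=[12, 27, 9, 29, 30]
  data=[12, 27, 9, 29, 30, 62]
  data=[12, 27, 18, 29, 30, 62]
  data=[12, 27, 18, 29, 30, 62], out=18

Final answer: [12, 27, 18, 29, 30, 62]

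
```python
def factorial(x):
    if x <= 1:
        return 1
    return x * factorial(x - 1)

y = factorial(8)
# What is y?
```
Call trace:
factorial(x=8)
  factorial(x=7)
    factorial(x=6)
      factorial(x=5)
        factorial(x=4)
          factorial(x=3)
            factorial(x=2)
              factorial(x=1)
              -> return 1
            -> return 2
          -> return 6
        -> return 24
      -> return 120
    -> return 720
  -> return 5040
-> return 40320

Final answer: 40320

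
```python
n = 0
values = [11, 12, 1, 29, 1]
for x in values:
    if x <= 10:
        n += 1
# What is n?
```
Trace:
  n=0
  n=0, x=11
  n=0, x=12
  n=1, x=1
  n=1, x=29
  n=2, x=1

Final answer: 2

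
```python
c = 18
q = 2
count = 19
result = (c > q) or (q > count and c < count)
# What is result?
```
Trace:
  c=18
  c=18, q=2
  c=18, q=2, count=19
  c=18, q=2, count=19, result=True

Final answer: True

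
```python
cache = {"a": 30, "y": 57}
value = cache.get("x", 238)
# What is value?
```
Trace:
  cache={'a': 30, 'y': 57}
  cache={'a': 30, 'y': 57}, value=238

Final answer: 238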